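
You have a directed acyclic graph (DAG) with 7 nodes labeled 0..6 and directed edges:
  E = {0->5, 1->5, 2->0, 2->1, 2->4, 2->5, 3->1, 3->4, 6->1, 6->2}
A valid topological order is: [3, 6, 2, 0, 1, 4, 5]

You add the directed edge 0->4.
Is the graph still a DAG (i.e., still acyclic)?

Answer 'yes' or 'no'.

Given toposort: [3, 6, 2, 0, 1, 4, 5]
Position of 0: index 3; position of 4: index 5
New edge 0->4: forward
Forward edge: respects the existing order. Still a DAG, same toposort still valid.
Still a DAG? yes

Answer: yes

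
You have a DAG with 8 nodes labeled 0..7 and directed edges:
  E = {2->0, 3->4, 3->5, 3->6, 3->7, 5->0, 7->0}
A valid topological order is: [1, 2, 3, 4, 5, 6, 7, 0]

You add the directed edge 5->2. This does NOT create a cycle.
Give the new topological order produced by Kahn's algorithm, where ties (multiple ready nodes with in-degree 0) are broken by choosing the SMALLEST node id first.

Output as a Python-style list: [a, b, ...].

Old toposort: [1, 2, 3, 4, 5, 6, 7, 0]
Added edge: 5->2
Position of 5 (4) > position of 2 (1). Must reorder: 5 must now come before 2.
Run Kahn's algorithm (break ties by smallest node id):
  initial in-degrees: [3, 0, 1, 0, 1, 1, 1, 1]
  ready (indeg=0): [1, 3]
  pop 1: no out-edges | ready=[3] | order so far=[1]
  pop 3: indeg[4]->0; indeg[5]->0; indeg[6]->0; indeg[7]->0 | ready=[4, 5, 6, 7] | order so far=[1, 3]
  pop 4: no out-edges | ready=[5, 6, 7] | order so far=[1, 3, 4]
  pop 5: indeg[0]->2; indeg[2]->0 | ready=[2, 6, 7] | order so far=[1, 3, 4, 5]
  pop 2: indeg[0]->1 | ready=[6, 7] | order so far=[1, 3, 4, 5, 2]
  pop 6: no out-edges | ready=[7] | order so far=[1, 3, 4, 5, 2, 6]
  pop 7: indeg[0]->0 | ready=[0] | order so far=[1, 3, 4, 5, 2, 6, 7]
  pop 0: no out-edges | ready=[] | order so far=[1, 3, 4, 5, 2, 6, 7, 0]
  Result: [1, 3, 4, 5, 2, 6, 7, 0]

Answer: [1, 3, 4, 5, 2, 6, 7, 0]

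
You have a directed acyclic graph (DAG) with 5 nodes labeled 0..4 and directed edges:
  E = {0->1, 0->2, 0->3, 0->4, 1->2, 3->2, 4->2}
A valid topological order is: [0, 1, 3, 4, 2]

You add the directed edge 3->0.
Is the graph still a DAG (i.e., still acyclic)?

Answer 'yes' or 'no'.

Given toposort: [0, 1, 3, 4, 2]
Position of 3: index 2; position of 0: index 0
New edge 3->0: backward (u after v in old order)
Backward edge: old toposort is now invalid. Check if this creates a cycle.
Does 0 already reach 3? Reachable from 0: [0, 1, 2, 3, 4]. YES -> cycle!
Still a DAG? no

Answer: no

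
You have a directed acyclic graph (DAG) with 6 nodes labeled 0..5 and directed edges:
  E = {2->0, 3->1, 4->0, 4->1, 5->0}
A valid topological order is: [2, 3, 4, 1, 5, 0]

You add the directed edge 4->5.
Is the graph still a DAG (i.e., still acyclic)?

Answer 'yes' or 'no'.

Given toposort: [2, 3, 4, 1, 5, 0]
Position of 4: index 2; position of 5: index 4
New edge 4->5: forward
Forward edge: respects the existing order. Still a DAG, same toposort still valid.
Still a DAG? yes

Answer: yes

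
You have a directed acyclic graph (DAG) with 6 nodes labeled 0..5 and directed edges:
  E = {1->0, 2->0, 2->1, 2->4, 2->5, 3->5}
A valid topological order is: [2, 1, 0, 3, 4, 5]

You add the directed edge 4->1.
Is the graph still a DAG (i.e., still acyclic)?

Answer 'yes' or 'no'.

Answer: yes

Derivation:
Given toposort: [2, 1, 0, 3, 4, 5]
Position of 4: index 4; position of 1: index 1
New edge 4->1: backward (u after v in old order)
Backward edge: old toposort is now invalid. Check if this creates a cycle.
Does 1 already reach 4? Reachable from 1: [0, 1]. NO -> still a DAG (reorder needed).
Still a DAG? yes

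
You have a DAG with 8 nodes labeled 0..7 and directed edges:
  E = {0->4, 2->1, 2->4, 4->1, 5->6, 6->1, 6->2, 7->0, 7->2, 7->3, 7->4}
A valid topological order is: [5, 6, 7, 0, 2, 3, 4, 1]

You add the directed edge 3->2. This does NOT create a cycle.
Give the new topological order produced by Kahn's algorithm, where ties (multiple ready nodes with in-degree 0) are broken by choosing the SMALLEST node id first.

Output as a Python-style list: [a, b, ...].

Answer: [5, 6, 7, 0, 3, 2, 4, 1]

Derivation:
Old toposort: [5, 6, 7, 0, 2, 3, 4, 1]
Added edge: 3->2
Position of 3 (5) > position of 2 (4). Must reorder: 3 must now come before 2.
Run Kahn's algorithm (break ties by smallest node id):
  initial in-degrees: [1, 3, 3, 1, 3, 0, 1, 0]
  ready (indeg=0): [5, 7]
  pop 5: indeg[6]->0 | ready=[6, 7] | order so far=[5]
  pop 6: indeg[1]->2; indeg[2]->2 | ready=[7] | order so far=[5, 6]
  pop 7: indeg[0]->0; indeg[2]->1; indeg[3]->0; indeg[4]->2 | ready=[0, 3] | order so far=[5, 6, 7]
  pop 0: indeg[4]->1 | ready=[3] | order so far=[5, 6, 7, 0]
  pop 3: indeg[2]->0 | ready=[2] | order so far=[5, 6, 7, 0, 3]
  pop 2: indeg[1]->1; indeg[4]->0 | ready=[4] | order so far=[5, 6, 7, 0, 3, 2]
  pop 4: indeg[1]->0 | ready=[1] | order so far=[5, 6, 7, 0, 3, 2, 4]
  pop 1: no out-edges | ready=[] | order so far=[5, 6, 7, 0, 3, 2, 4, 1]
  Result: [5, 6, 7, 0, 3, 2, 4, 1]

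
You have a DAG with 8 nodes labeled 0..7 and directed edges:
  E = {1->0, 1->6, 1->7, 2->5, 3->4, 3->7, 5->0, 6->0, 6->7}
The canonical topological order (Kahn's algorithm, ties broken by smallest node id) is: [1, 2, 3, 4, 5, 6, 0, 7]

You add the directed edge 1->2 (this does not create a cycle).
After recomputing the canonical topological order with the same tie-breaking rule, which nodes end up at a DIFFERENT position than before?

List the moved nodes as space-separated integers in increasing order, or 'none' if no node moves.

Old toposort: [1, 2, 3, 4, 5, 6, 0, 7]
Added edge 1->2
Recompute Kahn (smallest-id tiebreak):
  initial in-degrees: [3, 0, 1, 0, 1, 1, 1, 3]
  ready (indeg=0): [1, 3]
  pop 1: indeg[0]->2; indeg[2]->0; indeg[6]->0; indeg[7]->2 | ready=[2, 3, 6] | order so far=[1]
  pop 2: indeg[5]->0 | ready=[3, 5, 6] | order so far=[1, 2]
  pop 3: indeg[4]->0; indeg[7]->1 | ready=[4, 5, 6] | order so far=[1, 2, 3]
  pop 4: no out-edges | ready=[5, 6] | order so far=[1, 2, 3, 4]
  pop 5: indeg[0]->1 | ready=[6] | order so far=[1, 2, 3, 4, 5]
  pop 6: indeg[0]->0; indeg[7]->0 | ready=[0, 7] | order so far=[1, 2, 3, 4, 5, 6]
  pop 0: no out-edges | ready=[7] | order so far=[1, 2, 3, 4, 5, 6, 0]
  pop 7: no out-edges | ready=[] | order so far=[1, 2, 3, 4, 5, 6, 0, 7]
New canonical toposort: [1, 2, 3, 4, 5, 6, 0, 7]
Compare positions:
  Node 0: index 6 -> 6 (same)
  Node 1: index 0 -> 0 (same)
  Node 2: index 1 -> 1 (same)
  Node 3: index 2 -> 2 (same)
  Node 4: index 3 -> 3 (same)
  Node 5: index 4 -> 4 (same)
  Node 6: index 5 -> 5 (same)
  Node 7: index 7 -> 7 (same)
Nodes that changed position: none

Answer: none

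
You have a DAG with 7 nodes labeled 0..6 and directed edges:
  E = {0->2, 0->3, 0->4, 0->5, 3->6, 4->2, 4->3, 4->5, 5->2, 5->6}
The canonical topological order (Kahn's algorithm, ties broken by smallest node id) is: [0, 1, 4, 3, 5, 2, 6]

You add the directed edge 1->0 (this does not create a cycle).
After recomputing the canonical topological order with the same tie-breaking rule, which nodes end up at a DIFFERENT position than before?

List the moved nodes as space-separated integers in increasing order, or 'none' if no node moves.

Answer: 0 1

Derivation:
Old toposort: [0, 1, 4, 3, 5, 2, 6]
Added edge 1->0
Recompute Kahn (smallest-id tiebreak):
  initial in-degrees: [1, 0, 3, 2, 1, 2, 2]
  ready (indeg=0): [1]
  pop 1: indeg[0]->0 | ready=[0] | order so far=[1]
  pop 0: indeg[2]->2; indeg[3]->1; indeg[4]->0; indeg[5]->1 | ready=[4] | order so far=[1, 0]
  pop 4: indeg[2]->1; indeg[3]->0; indeg[5]->0 | ready=[3, 5] | order so far=[1, 0, 4]
  pop 3: indeg[6]->1 | ready=[5] | order so far=[1, 0, 4, 3]
  pop 5: indeg[2]->0; indeg[6]->0 | ready=[2, 6] | order so far=[1, 0, 4, 3, 5]
  pop 2: no out-edges | ready=[6] | order so far=[1, 0, 4, 3, 5, 2]
  pop 6: no out-edges | ready=[] | order so far=[1, 0, 4, 3, 5, 2, 6]
New canonical toposort: [1, 0, 4, 3, 5, 2, 6]
Compare positions:
  Node 0: index 0 -> 1 (moved)
  Node 1: index 1 -> 0 (moved)
  Node 2: index 5 -> 5 (same)
  Node 3: index 3 -> 3 (same)
  Node 4: index 2 -> 2 (same)
  Node 5: index 4 -> 4 (same)
  Node 6: index 6 -> 6 (same)
Nodes that changed position: 0 1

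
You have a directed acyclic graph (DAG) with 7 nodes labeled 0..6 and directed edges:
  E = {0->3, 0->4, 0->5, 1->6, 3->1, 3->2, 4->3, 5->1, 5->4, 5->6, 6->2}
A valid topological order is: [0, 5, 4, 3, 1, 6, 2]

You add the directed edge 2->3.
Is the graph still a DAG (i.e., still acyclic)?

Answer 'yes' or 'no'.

Answer: no

Derivation:
Given toposort: [0, 5, 4, 3, 1, 6, 2]
Position of 2: index 6; position of 3: index 3
New edge 2->3: backward (u after v in old order)
Backward edge: old toposort is now invalid. Check if this creates a cycle.
Does 3 already reach 2? Reachable from 3: [1, 2, 3, 6]. YES -> cycle!
Still a DAG? no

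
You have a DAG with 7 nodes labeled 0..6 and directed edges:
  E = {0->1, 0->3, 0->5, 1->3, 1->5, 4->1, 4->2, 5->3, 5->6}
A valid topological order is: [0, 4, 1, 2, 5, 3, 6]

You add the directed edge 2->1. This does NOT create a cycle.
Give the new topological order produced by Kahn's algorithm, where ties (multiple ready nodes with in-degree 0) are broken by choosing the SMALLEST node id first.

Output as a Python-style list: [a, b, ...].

Answer: [0, 4, 2, 1, 5, 3, 6]

Derivation:
Old toposort: [0, 4, 1, 2, 5, 3, 6]
Added edge: 2->1
Position of 2 (3) > position of 1 (2). Must reorder: 2 must now come before 1.
Run Kahn's algorithm (break ties by smallest node id):
  initial in-degrees: [0, 3, 1, 3, 0, 2, 1]
  ready (indeg=0): [0, 4]
  pop 0: indeg[1]->2; indeg[3]->2; indeg[5]->1 | ready=[4] | order so far=[0]
  pop 4: indeg[1]->1; indeg[2]->0 | ready=[2] | order so far=[0, 4]
  pop 2: indeg[1]->0 | ready=[1] | order so far=[0, 4, 2]
  pop 1: indeg[3]->1; indeg[5]->0 | ready=[5] | order so far=[0, 4, 2, 1]
  pop 5: indeg[3]->0; indeg[6]->0 | ready=[3, 6] | order so far=[0, 4, 2, 1, 5]
  pop 3: no out-edges | ready=[6] | order so far=[0, 4, 2, 1, 5, 3]
  pop 6: no out-edges | ready=[] | order so far=[0, 4, 2, 1, 5, 3, 6]
  Result: [0, 4, 2, 1, 5, 3, 6]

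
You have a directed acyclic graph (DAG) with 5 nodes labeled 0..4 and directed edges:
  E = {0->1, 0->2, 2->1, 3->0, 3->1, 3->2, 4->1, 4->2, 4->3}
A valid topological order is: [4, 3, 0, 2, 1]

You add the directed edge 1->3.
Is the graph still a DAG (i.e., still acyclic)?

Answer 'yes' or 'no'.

Given toposort: [4, 3, 0, 2, 1]
Position of 1: index 4; position of 3: index 1
New edge 1->3: backward (u after v in old order)
Backward edge: old toposort is now invalid. Check if this creates a cycle.
Does 3 already reach 1? Reachable from 3: [0, 1, 2, 3]. YES -> cycle!
Still a DAG? no

Answer: no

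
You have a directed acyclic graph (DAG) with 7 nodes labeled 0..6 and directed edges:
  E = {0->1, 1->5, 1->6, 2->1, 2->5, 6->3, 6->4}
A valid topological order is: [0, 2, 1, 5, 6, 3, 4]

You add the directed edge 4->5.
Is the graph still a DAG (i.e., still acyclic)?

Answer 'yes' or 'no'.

Given toposort: [0, 2, 1, 5, 6, 3, 4]
Position of 4: index 6; position of 5: index 3
New edge 4->5: backward (u after v in old order)
Backward edge: old toposort is now invalid. Check if this creates a cycle.
Does 5 already reach 4? Reachable from 5: [5]. NO -> still a DAG (reorder needed).
Still a DAG? yes

Answer: yes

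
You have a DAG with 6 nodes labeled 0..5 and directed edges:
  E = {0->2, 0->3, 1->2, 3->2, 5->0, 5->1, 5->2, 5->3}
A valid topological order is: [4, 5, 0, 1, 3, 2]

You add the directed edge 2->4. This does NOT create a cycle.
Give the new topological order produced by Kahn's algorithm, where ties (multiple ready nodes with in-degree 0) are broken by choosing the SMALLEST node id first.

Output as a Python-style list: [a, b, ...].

Old toposort: [4, 5, 0, 1, 3, 2]
Added edge: 2->4
Position of 2 (5) > position of 4 (0). Must reorder: 2 must now come before 4.
Run Kahn's algorithm (break ties by smallest node id):
  initial in-degrees: [1, 1, 4, 2, 1, 0]
  ready (indeg=0): [5]
  pop 5: indeg[0]->0; indeg[1]->0; indeg[2]->3; indeg[3]->1 | ready=[0, 1] | order so far=[5]
  pop 0: indeg[2]->2; indeg[3]->0 | ready=[1, 3] | order so far=[5, 0]
  pop 1: indeg[2]->1 | ready=[3] | order so far=[5, 0, 1]
  pop 3: indeg[2]->0 | ready=[2] | order so far=[5, 0, 1, 3]
  pop 2: indeg[4]->0 | ready=[4] | order so far=[5, 0, 1, 3, 2]
  pop 4: no out-edges | ready=[] | order so far=[5, 0, 1, 3, 2, 4]
  Result: [5, 0, 1, 3, 2, 4]

Answer: [5, 0, 1, 3, 2, 4]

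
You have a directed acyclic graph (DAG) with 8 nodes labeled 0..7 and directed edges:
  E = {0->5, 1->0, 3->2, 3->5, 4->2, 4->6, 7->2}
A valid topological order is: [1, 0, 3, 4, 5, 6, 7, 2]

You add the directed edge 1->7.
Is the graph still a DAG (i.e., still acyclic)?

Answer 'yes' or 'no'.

Given toposort: [1, 0, 3, 4, 5, 6, 7, 2]
Position of 1: index 0; position of 7: index 6
New edge 1->7: forward
Forward edge: respects the existing order. Still a DAG, same toposort still valid.
Still a DAG? yes

Answer: yes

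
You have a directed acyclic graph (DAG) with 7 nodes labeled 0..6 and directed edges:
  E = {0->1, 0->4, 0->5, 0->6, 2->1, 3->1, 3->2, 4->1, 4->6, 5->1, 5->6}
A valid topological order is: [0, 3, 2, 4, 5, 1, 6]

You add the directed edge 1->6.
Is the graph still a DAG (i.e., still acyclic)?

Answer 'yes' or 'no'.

Given toposort: [0, 3, 2, 4, 5, 1, 6]
Position of 1: index 5; position of 6: index 6
New edge 1->6: forward
Forward edge: respects the existing order. Still a DAG, same toposort still valid.
Still a DAG? yes

Answer: yes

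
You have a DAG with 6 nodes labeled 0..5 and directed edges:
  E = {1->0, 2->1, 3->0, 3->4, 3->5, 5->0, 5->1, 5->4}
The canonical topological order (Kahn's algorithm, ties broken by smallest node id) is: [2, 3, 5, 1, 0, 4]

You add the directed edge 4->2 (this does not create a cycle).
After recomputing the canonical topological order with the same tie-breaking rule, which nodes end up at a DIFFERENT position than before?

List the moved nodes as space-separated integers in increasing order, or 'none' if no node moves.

Old toposort: [2, 3, 5, 1, 0, 4]
Added edge 4->2
Recompute Kahn (smallest-id tiebreak):
  initial in-degrees: [3, 2, 1, 0, 2, 1]
  ready (indeg=0): [3]
  pop 3: indeg[0]->2; indeg[4]->1; indeg[5]->0 | ready=[5] | order so far=[3]
  pop 5: indeg[0]->1; indeg[1]->1; indeg[4]->0 | ready=[4] | order so far=[3, 5]
  pop 4: indeg[2]->0 | ready=[2] | order so far=[3, 5, 4]
  pop 2: indeg[1]->0 | ready=[1] | order so far=[3, 5, 4, 2]
  pop 1: indeg[0]->0 | ready=[0] | order so far=[3, 5, 4, 2, 1]
  pop 0: no out-edges | ready=[] | order so far=[3, 5, 4, 2, 1, 0]
New canonical toposort: [3, 5, 4, 2, 1, 0]
Compare positions:
  Node 0: index 4 -> 5 (moved)
  Node 1: index 3 -> 4 (moved)
  Node 2: index 0 -> 3 (moved)
  Node 3: index 1 -> 0 (moved)
  Node 4: index 5 -> 2 (moved)
  Node 5: index 2 -> 1 (moved)
Nodes that changed position: 0 1 2 3 4 5

Answer: 0 1 2 3 4 5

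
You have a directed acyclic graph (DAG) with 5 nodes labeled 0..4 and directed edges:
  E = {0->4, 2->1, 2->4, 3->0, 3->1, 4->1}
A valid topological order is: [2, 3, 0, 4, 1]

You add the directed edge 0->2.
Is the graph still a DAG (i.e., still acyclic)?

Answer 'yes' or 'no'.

Given toposort: [2, 3, 0, 4, 1]
Position of 0: index 2; position of 2: index 0
New edge 0->2: backward (u after v in old order)
Backward edge: old toposort is now invalid. Check if this creates a cycle.
Does 2 already reach 0? Reachable from 2: [1, 2, 4]. NO -> still a DAG (reorder needed).
Still a DAG? yes

Answer: yes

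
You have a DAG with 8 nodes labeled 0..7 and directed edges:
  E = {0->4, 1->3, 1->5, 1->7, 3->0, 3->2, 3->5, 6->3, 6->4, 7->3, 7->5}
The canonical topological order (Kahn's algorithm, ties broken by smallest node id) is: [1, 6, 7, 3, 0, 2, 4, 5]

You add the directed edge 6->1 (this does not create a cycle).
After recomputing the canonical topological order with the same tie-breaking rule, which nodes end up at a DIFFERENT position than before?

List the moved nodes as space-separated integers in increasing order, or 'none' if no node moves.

Answer: 1 6

Derivation:
Old toposort: [1, 6, 7, 3, 0, 2, 4, 5]
Added edge 6->1
Recompute Kahn (smallest-id tiebreak):
  initial in-degrees: [1, 1, 1, 3, 2, 3, 0, 1]
  ready (indeg=0): [6]
  pop 6: indeg[1]->0; indeg[3]->2; indeg[4]->1 | ready=[1] | order so far=[6]
  pop 1: indeg[3]->1; indeg[5]->2; indeg[7]->0 | ready=[7] | order so far=[6, 1]
  pop 7: indeg[3]->0; indeg[5]->1 | ready=[3] | order so far=[6, 1, 7]
  pop 3: indeg[0]->0; indeg[2]->0; indeg[5]->0 | ready=[0, 2, 5] | order so far=[6, 1, 7, 3]
  pop 0: indeg[4]->0 | ready=[2, 4, 5] | order so far=[6, 1, 7, 3, 0]
  pop 2: no out-edges | ready=[4, 5] | order so far=[6, 1, 7, 3, 0, 2]
  pop 4: no out-edges | ready=[5] | order so far=[6, 1, 7, 3, 0, 2, 4]
  pop 5: no out-edges | ready=[] | order so far=[6, 1, 7, 3, 0, 2, 4, 5]
New canonical toposort: [6, 1, 7, 3, 0, 2, 4, 5]
Compare positions:
  Node 0: index 4 -> 4 (same)
  Node 1: index 0 -> 1 (moved)
  Node 2: index 5 -> 5 (same)
  Node 3: index 3 -> 3 (same)
  Node 4: index 6 -> 6 (same)
  Node 5: index 7 -> 7 (same)
  Node 6: index 1 -> 0 (moved)
  Node 7: index 2 -> 2 (same)
Nodes that changed position: 1 6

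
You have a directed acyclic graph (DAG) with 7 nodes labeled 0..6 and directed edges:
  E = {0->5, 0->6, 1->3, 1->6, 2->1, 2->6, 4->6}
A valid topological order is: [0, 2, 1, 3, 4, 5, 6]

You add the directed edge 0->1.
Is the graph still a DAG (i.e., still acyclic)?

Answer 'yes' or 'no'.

Answer: yes

Derivation:
Given toposort: [0, 2, 1, 3, 4, 5, 6]
Position of 0: index 0; position of 1: index 2
New edge 0->1: forward
Forward edge: respects the existing order. Still a DAG, same toposort still valid.
Still a DAG? yes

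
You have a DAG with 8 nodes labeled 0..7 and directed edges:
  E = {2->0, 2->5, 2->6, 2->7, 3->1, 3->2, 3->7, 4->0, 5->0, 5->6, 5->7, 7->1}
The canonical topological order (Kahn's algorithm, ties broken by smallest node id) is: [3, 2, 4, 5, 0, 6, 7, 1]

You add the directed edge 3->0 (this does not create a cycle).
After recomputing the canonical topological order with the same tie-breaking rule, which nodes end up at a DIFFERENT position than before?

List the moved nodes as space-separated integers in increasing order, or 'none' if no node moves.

Answer: none

Derivation:
Old toposort: [3, 2, 4, 5, 0, 6, 7, 1]
Added edge 3->0
Recompute Kahn (smallest-id tiebreak):
  initial in-degrees: [4, 2, 1, 0, 0, 1, 2, 3]
  ready (indeg=0): [3, 4]
  pop 3: indeg[0]->3; indeg[1]->1; indeg[2]->0; indeg[7]->2 | ready=[2, 4] | order so far=[3]
  pop 2: indeg[0]->2; indeg[5]->0; indeg[6]->1; indeg[7]->1 | ready=[4, 5] | order so far=[3, 2]
  pop 4: indeg[0]->1 | ready=[5] | order so far=[3, 2, 4]
  pop 5: indeg[0]->0; indeg[6]->0; indeg[7]->0 | ready=[0, 6, 7] | order so far=[3, 2, 4, 5]
  pop 0: no out-edges | ready=[6, 7] | order so far=[3, 2, 4, 5, 0]
  pop 6: no out-edges | ready=[7] | order so far=[3, 2, 4, 5, 0, 6]
  pop 7: indeg[1]->0 | ready=[1] | order so far=[3, 2, 4, 5, 0, 6, 7]
  pop 1: no out-edges | ready=[] | order so far=[3, 2, 4, 5, 0, 6, 7, 1]
New canonical toposort: [3, 2, 4, 5, 0, 6, 7, 1]
Compare positions:
  Node 0: index 4 -> 4 (same)
  Node 1: index 7 -> 7 (same)
  Node 2: index 1 -> 1 (same)
  Node 3: index 0 -> 0 (same)
  Node 4: index 2 -> 2 (same)
  Node 5: index 3 -> 3 (same)
  Node 6: index 5 -> 5 (same)
  Node 7: index 6 -> 6 (same)
Nodes that changed position: none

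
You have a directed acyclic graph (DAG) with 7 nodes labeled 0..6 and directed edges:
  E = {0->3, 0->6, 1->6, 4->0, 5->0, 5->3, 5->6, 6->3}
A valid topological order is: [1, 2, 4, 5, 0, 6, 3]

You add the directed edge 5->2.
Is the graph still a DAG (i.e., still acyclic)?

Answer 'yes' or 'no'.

Given toposort: [1, 2, 4, 5, 0, 6, 3]
Position of 5: index 3; position of 2: index 1
New edge 5->2: backward (u after v in old order)
Backward edge: old toposort is now invalid. Check if this creates a cycle.
Does 2 already reach 5? Reachable from 2: [2]. NO -> still a DAG (reorder needed).
Still a DAG? yes

Answer: yes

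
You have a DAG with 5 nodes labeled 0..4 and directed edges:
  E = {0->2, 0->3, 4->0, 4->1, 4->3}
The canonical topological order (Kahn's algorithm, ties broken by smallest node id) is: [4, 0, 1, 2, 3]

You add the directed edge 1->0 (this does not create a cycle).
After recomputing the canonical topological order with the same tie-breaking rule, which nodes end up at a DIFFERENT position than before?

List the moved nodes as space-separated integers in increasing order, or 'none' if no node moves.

Old toposort: [4, 0, 1, 2, 3]
Added edge 1->0
Recompute Kahn (smallest-id tiebreak):
  initial in-degrees: [2, 1, 1, 2, 0]
  ready (indeg=0): [4]
  pop 4: indeg[0]->1; indeg[1]->0; indeg[3]->1 | ready=[1] | order so far=[4]
  pop 1: indeg[0]->0 | ready=[0] | order so far=[4, 1]
  pop 0: indeg[2]->0; indeg[3]->0 | ready=[2, 3] | order so far=[4, 1, 0]
  pop 2: no out-edges | ready=[3] | order so far=[4, 1, 0, 2]
  pop 3: no out-edges | ready=[] | order so far=[4, 1, 0, 2, 3]
New canonical toposort: [4, 1, 0, 2, 3]
Compare positions:
  Node 0: index 1 -> 2 (moved)
  Node 1: index 2 -> 1 (moved)
  Node 2: index 3 -> 3 (same)
  Node 3: index 4 -> 4 (same)
  Node 4: index 0 -> 0 (same)
Nodes that changed position: 0 1

Answer: 0 1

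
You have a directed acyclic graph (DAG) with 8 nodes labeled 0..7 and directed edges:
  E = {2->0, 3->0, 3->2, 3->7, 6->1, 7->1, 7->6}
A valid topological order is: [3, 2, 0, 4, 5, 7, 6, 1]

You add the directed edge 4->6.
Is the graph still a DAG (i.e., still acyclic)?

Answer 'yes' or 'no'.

Answer: yes

Derivation:
Given toposort: [3, 2, 0, 4, 5, 7, 6, 1]
Position of 4: index 3; position of 6: index 6
New edge 4->6: forward
Forward edge: respects the existing order. Still a DAG, same toposort still valid.
Still a DAG? yes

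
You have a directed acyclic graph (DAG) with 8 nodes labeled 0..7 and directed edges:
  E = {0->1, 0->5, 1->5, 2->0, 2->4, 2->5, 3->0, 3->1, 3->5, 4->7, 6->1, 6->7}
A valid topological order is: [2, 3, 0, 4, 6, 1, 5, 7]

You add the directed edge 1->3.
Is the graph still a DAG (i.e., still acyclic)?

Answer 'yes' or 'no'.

Answer: no

Derivation:
Given toposort: [2, 3, 0, 4, 6, 1, 5, 7]
Position of 1: index 5; position of 3: index 1
New edge 1->3: backward (u after v in old order)
Backward edge: old toposort is now invalid. Check if this creates a cycle.
Does 3 already reach 1? Reachable from 3: [0, 1, 3, 5]. YES -> cycle!
Still a DAG? no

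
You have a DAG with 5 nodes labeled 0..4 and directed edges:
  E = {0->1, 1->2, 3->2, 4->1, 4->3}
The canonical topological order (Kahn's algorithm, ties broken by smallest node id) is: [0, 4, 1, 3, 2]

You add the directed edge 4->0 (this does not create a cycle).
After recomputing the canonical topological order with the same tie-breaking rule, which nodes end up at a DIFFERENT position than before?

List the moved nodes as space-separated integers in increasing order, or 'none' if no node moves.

Old toposort: [0, 4, 1, 3, 2]
Added edge 4->0
Recompute Kahn (smallest-id tiebreak):
  initial in-degrees: [1, 2, 2, 1, 0]
  ready (indeg=0): [4]
  pop 4: indeg[0]->0; indeg[1]->1; indeg[3]->0 | ready=[0, 3] | order so far=[4]
  pop 0: indeg[1]->0 | ready=[1, 3] | order so far=[4, 0]
  pop 1: indeg[2]->1 | ready=[3] | order so far=[4, 0, 1]
  pop 3: indeg[2]->0 | ready=[2] | order so far=[4, 0, 1, 3]
  pop 2: no out-edges | ready=[] | order so far=[4, 0, 1, 3, 2]
New canonical toposort: [4, 0, 1, 3, 2]
Compare positions:
  Node 0: index 0 -> 1 (moved)
  Node 1: index 2 -> 2 (same)
  Node 2: index 4 -> 4 (same)
  Node 3: index 3 -> 3 (same)
  Node 4: index 1 -> 0 (moved)
Nodes that changed position: 0 4

Answer: 0 4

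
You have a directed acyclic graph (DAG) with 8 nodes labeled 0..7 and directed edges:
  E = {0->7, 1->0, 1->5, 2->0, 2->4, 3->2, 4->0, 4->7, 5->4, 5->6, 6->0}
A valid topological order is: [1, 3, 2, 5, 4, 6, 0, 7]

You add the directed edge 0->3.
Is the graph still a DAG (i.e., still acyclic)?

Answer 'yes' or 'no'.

Answer: no

Derivation:
Given toposort: [1, 3, 2, 5, 4, 6, 0, 7]
Position of 0: index 6; position of 3: index 1
New edge 0->3: backward (u after v in old order)
Backward edge: old toposort is now invalid. Check if this creates a cycle.
Does 3 already reach 0? Reachable from 3: [0, 2, 3, 4, 7]. YES -> cycle!
Still a DAG? no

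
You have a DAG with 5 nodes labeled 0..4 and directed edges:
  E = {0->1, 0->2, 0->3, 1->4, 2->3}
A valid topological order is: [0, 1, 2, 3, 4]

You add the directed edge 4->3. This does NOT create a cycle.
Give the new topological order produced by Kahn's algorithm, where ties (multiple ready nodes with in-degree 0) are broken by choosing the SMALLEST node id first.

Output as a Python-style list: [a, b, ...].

Answer: [0, 1, 2, 4, 3]

Derivation:
Old toposort: [0, 1, 2, 3, 4]
Added edge: 4->3
Position of 4 (4) > position of 3 (3). Must reorder: 4 must now come before 3.
Run Kahn's algorithm (break ties by smallest node id):
  initial in-degrees: [0, 1, 1, 3, 1]
  ready (indeg=0): [0]
  pop 0: indeg[1]->0; indeg[2]->0; indeg[3]->2 | ready=[1, 2] | order so far=[0]
  pop 1: indeg[4]->0 | ready=[2, 4] | order so far=[0, 1]
  pop 2: indeg[3]->1 | ready=[4] | order so far=[0, 1, 2]
  pop 4: indeg[3]->0 | ready=[3] | order so far=[0, 1, 2, 4]
  pop 3: no out-edges | ready=[] | order so far=[0, 1, 2, 4, 3]
  Result: [0, 1, 2, 4, 3]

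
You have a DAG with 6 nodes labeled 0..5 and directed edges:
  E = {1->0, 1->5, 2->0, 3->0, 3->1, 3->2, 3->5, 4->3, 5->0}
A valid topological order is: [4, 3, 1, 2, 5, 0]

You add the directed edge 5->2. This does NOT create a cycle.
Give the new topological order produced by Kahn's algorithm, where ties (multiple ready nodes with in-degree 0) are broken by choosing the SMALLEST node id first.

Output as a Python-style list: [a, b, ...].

Answer: [4, 3, 1, 5, 2, 0]

Derivation:
Old toposort: [4, 3, 1, 2, 5, 0]
Added edge: 5->2
Position of 5 (4) > position of 2 (3). Must reorder: 5 must now come before 2.
Run Kahn's algorithm (break ties by smallest node id):
  initial in-degrees: [4, 1, 2, 1, 0, 2]
  ready (indeg=0): [4]
  pop 4: indeg[3]->0 | ready=[3] | order so far=[4]
  pop 3: indeg[0]->3; indeg[1]->0; indeg[2]->1; indeg[5]->1 | ready=[1] | order so far=[4, 3]
  pop 1: indeg[0]->2; indeg[5]->0 | ready=[5] | order so far=[4, 3, 1]
  pop 5: indeg[0]->1; indeg[2]->0 | ready=[2] | order so far=[4, 3, 1, 5]
  pop 2: indeg[0]->0 | ready=[0] | order so far=[4, 3, 1, 5, 2]
  pop 0: no out-edges | ready=[] | order so far=[4, 3, 1, 5, 2, 0]
  Result: [4, 3, 1, 5, 2, 0]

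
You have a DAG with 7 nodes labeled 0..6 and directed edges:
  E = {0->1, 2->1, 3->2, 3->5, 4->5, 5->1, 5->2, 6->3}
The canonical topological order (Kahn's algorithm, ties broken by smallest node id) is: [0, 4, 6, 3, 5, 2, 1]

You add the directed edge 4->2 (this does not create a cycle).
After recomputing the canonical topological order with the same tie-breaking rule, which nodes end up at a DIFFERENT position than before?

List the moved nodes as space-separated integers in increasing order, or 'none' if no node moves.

Answer: none

Derivation:
Old toposort: [0, 4, 6, 3, 5, 2, 1]
Added edge 4->2
Recompute Kahn (smallest-id tiebreak):
  initial in-degrees: [0, 3, 3, 1, 0, 2, 0]
  ready (indeg=0): [0, 4, 6]
  pop 0: indeg[1]->2 | ready=[4, 6] | order so far=[0]
  pop 4: indeg[2]->2; indeg[5]->1 | ready=[6] | order so far=[0, 4]
  pop 6: indeg[3]->0 | ready=[3] | order so far=[0, 4, 6]
  pop 3: indeg[2]->1; indeg[5]->0 | ready=[5] | order so far=[0, 4, 6, 3]
  pop 5: indeg[1]->1; indeg[2]->0 | ready=[2] | order so far=[0, 4, 6, 3, 5]
  pop 2: indeg[1]->0 | ready=[1] | order so far=[0, 4, 6, 3, 5, 2]
  pop 1: no out-edges | ready=[] | order so far=[0, 4, 6, 3, 5, 2, 1]
New canonical toposort: [0, 4, 6, 3, 5, 2, 1]
Compare positions:
  Node 0: index 0 -> 0 (same)
  Node 1: index 6 -> 6 (same)
  Node 2: index 5 -> 5 (same)
  Node 3: index 3 -> 3 (same)
  Node 4: index 1 -> 1 (same)
  Node 5: index 4 -> 4 (same)
  Node 6: index 2 -> 2 (same)
Nodes that changed position: none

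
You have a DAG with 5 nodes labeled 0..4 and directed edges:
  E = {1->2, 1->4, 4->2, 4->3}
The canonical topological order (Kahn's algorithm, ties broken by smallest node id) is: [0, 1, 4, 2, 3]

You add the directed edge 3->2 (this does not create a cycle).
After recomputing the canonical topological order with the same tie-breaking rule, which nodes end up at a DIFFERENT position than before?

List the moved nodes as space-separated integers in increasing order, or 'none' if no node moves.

Answer: 2 3

Derivation:
Old toposort: [0, 1, 4, 2, 3]
Added edge 3->2
Recompute Kahn (smallest-id tiebreak):
  initial in-degrees: [0, 0, 3, 1, 1]
  ready (indeg=0): [0, 1]
  pop 0: no out-edges | ready=[1] | order so far=[0]
  pop 1: indeg[2]->2; indeg[4]->0 | ready=[4] | order so far=[0, 1]
  pop 4: indeg[2]->1; indeg[3]->0 | ready=[3] | order so far=[0, 1, 4]
  pop 3: indeg[2]->0 | ready=[2] | order so far=[0, 1, 4, 3]
  pop 2: no out-edges | ready=[] | order so far=[0, 1, 4, 3, 2]
New canonical toposort: [0, 1, 4, 3, 2]
Compare positions:
  Node 0: index 0 -> 0 (same)
  Node 1: index 1 -> 1 (same)
  Node 2: index 3 -> 4 (moved)
  Node 3: index 4 -> 3 (moved)
  Node 4: index 2 -> 2 (same)
Nodes that changed position: 2 3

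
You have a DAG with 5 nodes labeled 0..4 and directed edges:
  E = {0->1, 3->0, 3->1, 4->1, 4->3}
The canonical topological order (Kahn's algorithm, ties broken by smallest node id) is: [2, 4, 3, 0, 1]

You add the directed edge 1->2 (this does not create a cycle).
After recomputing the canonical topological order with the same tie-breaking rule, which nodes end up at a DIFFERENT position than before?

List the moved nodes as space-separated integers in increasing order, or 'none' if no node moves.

Answer: 0 1 2 3 4

Derivation:
Old toposort: [2, 4, 3, 0, 1]
Added edge 1->2
Recompute Kahn (smallest-id tiebreak):
  initial in-degrees: [1, 3, 1, 1, 0]
  ready (indeg=0): [4]
  pop 4: indeg[1]->2; indeg[3]->0 | ready=[3] | order so far=[4]
  pop 3: indeg[0]->0; indeg[1]->1 | ready=[0] | order so far=[4, 3]
  pop 0: indeg[1]->0 | ready=[1] | order so far=[4, 3, 0]
  pop 1: indeg[2]->0 | ready=[2] | order so far=[4, 3, 0, 1]
  pop 2: no out-edges | ready=[] | order so far=[4, 3, 0, 1, 2]
New canonical toposort: [4, 3, 0, 1, 2]
Compare positions:
  Node 0: index 3 -> 2 (moved)
  Node 1: index 4 -> 3 (moved)
  Node 2: index 0 -> 4 (moved)
  Node 3: index 2 -> 1 (moved)
  Node 4: index 1 -> 0 (moved)
Nodes that changed position: 0 1 2 3 4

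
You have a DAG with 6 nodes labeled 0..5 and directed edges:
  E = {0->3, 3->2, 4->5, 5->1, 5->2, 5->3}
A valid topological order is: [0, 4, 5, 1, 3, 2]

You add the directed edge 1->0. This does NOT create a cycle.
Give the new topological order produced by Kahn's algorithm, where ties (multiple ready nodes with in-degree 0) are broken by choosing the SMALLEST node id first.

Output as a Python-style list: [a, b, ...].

Answer: [4, 5, 1, 0, 3, 2]

Derivation:
Old toposort: [0, 4, 5, 1, 3, 2]
Added edge: 1->0
Position of 1 (3) > position of 0 (0). Must reorder: 1 must now come before 0.
Run Kahn's algorithm (break ties by smallest node id):
  initial in-degrees: [1, 1, 2, 2, 0, 1]
  ready (indeg=0): [4]
  pop 4: indeg[5]->0 | ready=[5] | order so far=[4]
  pop 5: indeg[1]->0; indeg[2]->1; indeg[3]->1 | ready=[1] | order so far=[4, 5]
  pop 1: indeg[0]->0 | ready=[0] | order so far=[4, 5, 1]
  pop 0: indeg[3]->0 | ready=[3] | order so far=[4, 5, 1, 0]
  pop 3: indeg[2]->0 | ready=[2] | order so far=[4, 5, 1, 0, 3]
  pop 2: no out-edges | ready=[] | order so far=[4, 5, 1, 0, 3, 2]
  Result: [4, 5, 1, 0, 3, 2]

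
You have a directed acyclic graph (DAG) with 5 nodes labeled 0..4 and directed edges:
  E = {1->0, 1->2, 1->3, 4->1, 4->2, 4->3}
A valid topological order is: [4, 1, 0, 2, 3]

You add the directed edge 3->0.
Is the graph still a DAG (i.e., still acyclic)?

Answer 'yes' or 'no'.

Given toposort: [4, 1, 0, 2, 3]
Position of 3: index 4; position of 0: index 2
New edge 3->0: backward (u after v in old order)
Backward edge: old toposort is now invalid. Check if this creates a cycle.
Does 0 already reach 3? Reachable from 0: [0]. NO -> still a DAG (reorder needed).
Still a DAG? yes

Answer: yes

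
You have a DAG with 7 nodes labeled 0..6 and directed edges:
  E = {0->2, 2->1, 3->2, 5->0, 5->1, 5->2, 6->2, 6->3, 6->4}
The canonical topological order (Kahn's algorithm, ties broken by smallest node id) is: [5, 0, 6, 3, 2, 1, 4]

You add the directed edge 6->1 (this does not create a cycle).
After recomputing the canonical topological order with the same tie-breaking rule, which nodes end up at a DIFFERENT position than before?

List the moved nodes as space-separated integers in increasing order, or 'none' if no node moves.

Old toposort: [5, 0, 6, 3, 2, 1, 4]
Added edge 6->1
Recompute Kahn (smallest-id tiebreak):
  initial in-degrees: [1, 3, 4, 1, 1, 0, 0]
  ready (indeg=0): [5, 6]
  pop 5: indeg[0]->0; indeg[1]->2; indeg[2]->3 | ready=[0, 6] | order so far=[5]
  pop 0: indeg[2]->2 | ready=[6] | order so far=[5, 0]
  pop 6: indeg[1]->1; indeg[2]->1; indeg[3]->0; indeg[4]->0 | ready=[3, 4] | order so far=[5, 0, 6]
  pop 3: indeg[2]->0 | ready=[2, 4] | order so far=[5, 0, 6, 3]
  pop 2: indeg[1]->0 | ready=[1, 4] | order so far=[5, 0, 6, 3, 2]
  pop 1: no out-edges | ready=[4] | order so far=[5, 0, 6, 3, 2, 1]
  pop 4: no out-edges | ready=[] | order so far=[5, 0, 6, 3, 2, 1, 4]
New canonical toposort: [5, 0, 6, 3, 2, 1, 4]
Compare positions:
  Node 0: index 1 -> 1 (same)
  Node 1: index 5 -> 5 (same)
  Node 2: index 4 -> 4 (same)
  Node 3: index 3 -> 3 (same)
  Node 4: index 6 -> 6 (same)
  Node 5: index 0 -> 0 (same)
  Node 6: index 2 -> 2 (same)
Nodes that changed position: none

Answer: none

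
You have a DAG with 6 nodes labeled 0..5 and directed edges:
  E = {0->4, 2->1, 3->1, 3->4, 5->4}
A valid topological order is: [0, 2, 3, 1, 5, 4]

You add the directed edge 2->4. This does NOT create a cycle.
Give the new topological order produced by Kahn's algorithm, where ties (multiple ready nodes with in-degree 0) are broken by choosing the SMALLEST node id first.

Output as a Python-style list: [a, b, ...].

Answer: [0, 2, 3, 1, 5, 4]

Derivation:
Old toposort: [0, 2, 3, 1, 5, 4]
Added edge: 2->4
Position of 2 (1) < position of 4 (5). Old order still valid.
Run Kahn's algorithm (break ties by smallest node id):
  initial in-degrees: [0, 2, 0, 0, 4, 0]
  ready (indeg=0): [0, 2, 3, 5]
  pop 0: indeg[4]->3 | ready=[2, 3, 5] | order so far=[0]
  pop 2: indeg[1]->1; indeg[4]->2 | ready=[3, 5] | order so far=[0, 2]
  pop 3: indeg[1]->0; indeg[4]->1 | ready=[1, 5] | order so far=[0, 2, 3]
  pop 1: no out-edges | ready=[5] | order so far=[0, 2, 3, 1]
  pop 5: indeg[4]->0 | ready=[4] | order so far=[0, 2, 3, 1, 5]
  pop 4: no out-edges | ready=[] | order so far=[0, 2, 3, 1, 5, 4]
  Result: [0, 2, 3, 1, 5, 4]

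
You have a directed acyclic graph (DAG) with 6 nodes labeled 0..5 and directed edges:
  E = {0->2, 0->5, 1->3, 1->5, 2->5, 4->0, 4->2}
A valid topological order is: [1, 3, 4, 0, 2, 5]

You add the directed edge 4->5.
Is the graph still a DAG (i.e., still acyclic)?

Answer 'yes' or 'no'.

Given toposort: [1, 3, 4, 0, 2, 5]
Position of 4: index 2; position of 5: index 5
New edge 4->5: forward
Forward edge: respects the existing order. Still a DAG, same toposort still valid.
Still a DAG? yes

Answer: yes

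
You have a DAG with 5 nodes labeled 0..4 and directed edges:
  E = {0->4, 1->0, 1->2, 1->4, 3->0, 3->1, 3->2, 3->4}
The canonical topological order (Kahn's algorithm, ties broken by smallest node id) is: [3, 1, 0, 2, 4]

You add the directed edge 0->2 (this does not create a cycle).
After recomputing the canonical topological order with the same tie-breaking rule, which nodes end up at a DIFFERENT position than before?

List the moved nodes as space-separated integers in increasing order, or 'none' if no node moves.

Old toposort: [3, 1, 0, 2, 4]
Added edge 0->2
Recompute Kahn (smallest-id tiebreak):
  initial in-degrees: [2, 1, 3, 0, 3]
  ready (indeg=0): [3]
  pop 3: indeg[0]->1; indeg[1]->0; indeg[2]->2; indeg[4]->2 | ready=[1] | order so far=[3]
  pop 1: indeg[0]->0; indeg[2]->1; indeg[4]->1 | ready=[0] | order so far=[3, 1]
  pop 0: indeg[2]->0; indeg[4]->0 | ready=[2, 4] | order so far=[3, 1, 0]
  pop 2: no out-edges | ready=[4] | order so far=[3, 1, 0, 2]
  pop 4: no out-edges | ready=[] | order so far=[3, 1, 0, 2, 4]
New canonical toposort: [3, 1, 0, 2, 4]
Compare positions:
  Node 0: index 2 -> 2 (same)
  Node 1: index 1 -> 1 (same)
  Node 2: index 3 -> 3 (same)
  Node 3: index 0 -> 0 (same)
  Node 4: index 4 -> 4 (same)
Nodes that changed position: none

Answer: none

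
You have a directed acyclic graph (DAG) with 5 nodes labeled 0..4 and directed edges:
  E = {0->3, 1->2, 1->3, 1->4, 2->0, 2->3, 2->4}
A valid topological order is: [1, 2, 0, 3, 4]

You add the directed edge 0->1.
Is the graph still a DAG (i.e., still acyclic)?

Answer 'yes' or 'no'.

Answer: no

Derivation:
Given toposort: [1, 2, 0, 3, 4]
Position of 0: index 2; position of 1: index 0
New edge 0->1: backward (u after v in old order)
Backward edge: old toposort is now invalid. Check if this creates a cycle.
Does 1 already reach 0? Reachable from 1: [0, 1, 2, 3, 4]. YES -> cycle!
Still a DAG? no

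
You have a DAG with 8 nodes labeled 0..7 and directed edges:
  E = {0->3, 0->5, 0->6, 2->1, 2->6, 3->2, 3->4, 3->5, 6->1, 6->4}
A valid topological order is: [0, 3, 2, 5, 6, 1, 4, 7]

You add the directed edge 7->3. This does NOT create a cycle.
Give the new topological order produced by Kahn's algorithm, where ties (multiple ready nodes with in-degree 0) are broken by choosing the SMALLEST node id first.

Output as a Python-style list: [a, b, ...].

Old toposort: [0, 3, 2, 5, 6, 1, 4, 7]
Added edge: 7->3
Position of 7 (7) > position of 3 (1). Must reorder: 7 must now come before 3.
Run Kahn's algorithm (break ties by smallest node id):
  initial in-degrees: [0, 2, 1, 2, 2, 2, 2, 0]
  ready (indeg=0): [0, 7]
  pop 0: indeg[3]->1; indeg[5]->1; indeg[6]->1 | ready=[7] | order so far=[0]
  pop 7: indeg[3]->0 | ready=[3] | order so far=[0, 7]
  pop 3: indeg[2]->0; indeg[4]->1; indeg[5]->0 | ready=[2, 5] | order so far=[0, 7, 3]
  pop 2: indeg[1]->1; indeg[6]->0 | ready=[5, 6] | order so far=[0, 7, 3, 2]
  pop 5: no out-edges | ready=[6] | order so far=[0, 7, 3, 2, 5]
  pop 6: indeg[1]->0; indeg[4]->0 | ready=[1, 4] | order so far=[0, 7, 3, 2, 5, 6]
  pop 1: no out-edges | ready=[4] | order so far=[0, 7, 3, 2, 5, 6, 1]
  pop 4: no out-edges | ready=[] | order so far=[0, 7, 3, 2, 5, 6, 1, 4]
  Result: [0, 7, 3, 2, 5, 6, 1, 4]

Answer: [0, 7, 3, 2, 5, 6, 1, 4]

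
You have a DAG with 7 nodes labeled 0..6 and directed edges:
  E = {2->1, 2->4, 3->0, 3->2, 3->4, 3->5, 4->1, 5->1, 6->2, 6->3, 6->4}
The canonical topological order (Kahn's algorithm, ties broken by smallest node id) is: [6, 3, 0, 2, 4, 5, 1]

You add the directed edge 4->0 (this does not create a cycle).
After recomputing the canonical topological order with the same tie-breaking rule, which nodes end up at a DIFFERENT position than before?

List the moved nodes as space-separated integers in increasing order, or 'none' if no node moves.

Old toposort: [6, 3, 0, 2, 4, 5, 1]
Added edge 4->0
Recompute Kahn (smallest-id tiebreak):
  initial in-degrees: [2, 3, 2, 1, 3, 1, 0]
  ready (indeg=0): [6]
  pop 6: indeg[2]->1; indeg[3]->0; indeg[4]->2 | ready=[3] | order so far=[6]
  pop 3: indeg[0]->1; indeg[2]->0; indeg[4]->1; indeg[5]->0 | ready=[2, 5] | order so far=[6, 3]
  pop 2: indeg[1]->2; indeg[4]->0 | ready=[4, 5] | order so far=[6, 3, 2]
  pop 4: indeg[0]->0; indeg[1]->1 | ready=[0, 5] | order so far=[6, 3, 2, 4]
  pop 0: no out-edges | ready=[5] | order so far=[6, 3, 2, 4, 0]
  pop 5: indeg[1]->0 | ready=[1] | order so far=[6, 3, 2, 4, 0, 5]
  pop 1: no out-edges | ready=[] | order so far=[6, 3, 2, 4, 0, 5, 1]
New canonical toposort: [6, 3, 2, 4, 0, 5, 1]
Compare positions:
  Node 0: index 2 -> 4 (moved)
  Node 1: index 6 -> 6 (same)
  Node 2: index 3 -> 2 (moved)
  Node 3: index 1 -> 1 (same)
  Node 4: index 4 -> 3 (moved)
  Node 5: index 5 -> 5 (same)
  Node 6: index 0 -> 0 (same)
Nodes that changed position: 0 2 4

Answer: 0 2 4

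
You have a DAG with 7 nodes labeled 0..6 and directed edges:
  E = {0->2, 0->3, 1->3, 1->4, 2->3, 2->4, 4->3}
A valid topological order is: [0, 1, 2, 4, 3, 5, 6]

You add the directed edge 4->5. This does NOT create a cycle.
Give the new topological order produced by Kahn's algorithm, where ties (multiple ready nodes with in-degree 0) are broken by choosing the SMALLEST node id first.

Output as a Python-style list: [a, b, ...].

Answer: [0, 1, 2, 4, 3, 5, 6]

Derivation:
Old toposort: [0, 1, 2, 4, 3, 5, 6]
Added edge: 4->5
Position of 4 (3) < position of 5 (5). Old order still valid.
Run Kahn's algorithm (break ties by smallest node id):
  initial in-degrees: [0, 0, 1, 4, 2, 1, 0]
  ready (indeg=0): [0, 1, 6]
  pop 0: indeg[2]->0; indeg[3]->3 | ready=[1, 2, 6] | order so far=[0]
  pop 1: indeg[3]->2; indeg[4]->1 | ready=[2, 6] | order so far=[0, 1]
  pop 2: indeg[3]->1; indeg[4]->0 | ready=[4, 6] | order so far=[0, 1, 2]
  pop 4: indeg[3]->0; indeg[5]->0 | ready=[3, 5, 6] | order so far=[0, 1, 2, 4]
  pop 3: no out-edges | ready=[5, 6] | order so far=[0, 1, 2, 4, 3]
  pop 5: no out-edges | ready=[6] | order so far=[0, 1, 2, 4, 3, 5]
  pop 6: no out-edges | ready=[] | order so far=[0, 1, 2, 4, 3, 5, 6]
  Result: [0, 1, 2, 4, 3, 5, 6]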